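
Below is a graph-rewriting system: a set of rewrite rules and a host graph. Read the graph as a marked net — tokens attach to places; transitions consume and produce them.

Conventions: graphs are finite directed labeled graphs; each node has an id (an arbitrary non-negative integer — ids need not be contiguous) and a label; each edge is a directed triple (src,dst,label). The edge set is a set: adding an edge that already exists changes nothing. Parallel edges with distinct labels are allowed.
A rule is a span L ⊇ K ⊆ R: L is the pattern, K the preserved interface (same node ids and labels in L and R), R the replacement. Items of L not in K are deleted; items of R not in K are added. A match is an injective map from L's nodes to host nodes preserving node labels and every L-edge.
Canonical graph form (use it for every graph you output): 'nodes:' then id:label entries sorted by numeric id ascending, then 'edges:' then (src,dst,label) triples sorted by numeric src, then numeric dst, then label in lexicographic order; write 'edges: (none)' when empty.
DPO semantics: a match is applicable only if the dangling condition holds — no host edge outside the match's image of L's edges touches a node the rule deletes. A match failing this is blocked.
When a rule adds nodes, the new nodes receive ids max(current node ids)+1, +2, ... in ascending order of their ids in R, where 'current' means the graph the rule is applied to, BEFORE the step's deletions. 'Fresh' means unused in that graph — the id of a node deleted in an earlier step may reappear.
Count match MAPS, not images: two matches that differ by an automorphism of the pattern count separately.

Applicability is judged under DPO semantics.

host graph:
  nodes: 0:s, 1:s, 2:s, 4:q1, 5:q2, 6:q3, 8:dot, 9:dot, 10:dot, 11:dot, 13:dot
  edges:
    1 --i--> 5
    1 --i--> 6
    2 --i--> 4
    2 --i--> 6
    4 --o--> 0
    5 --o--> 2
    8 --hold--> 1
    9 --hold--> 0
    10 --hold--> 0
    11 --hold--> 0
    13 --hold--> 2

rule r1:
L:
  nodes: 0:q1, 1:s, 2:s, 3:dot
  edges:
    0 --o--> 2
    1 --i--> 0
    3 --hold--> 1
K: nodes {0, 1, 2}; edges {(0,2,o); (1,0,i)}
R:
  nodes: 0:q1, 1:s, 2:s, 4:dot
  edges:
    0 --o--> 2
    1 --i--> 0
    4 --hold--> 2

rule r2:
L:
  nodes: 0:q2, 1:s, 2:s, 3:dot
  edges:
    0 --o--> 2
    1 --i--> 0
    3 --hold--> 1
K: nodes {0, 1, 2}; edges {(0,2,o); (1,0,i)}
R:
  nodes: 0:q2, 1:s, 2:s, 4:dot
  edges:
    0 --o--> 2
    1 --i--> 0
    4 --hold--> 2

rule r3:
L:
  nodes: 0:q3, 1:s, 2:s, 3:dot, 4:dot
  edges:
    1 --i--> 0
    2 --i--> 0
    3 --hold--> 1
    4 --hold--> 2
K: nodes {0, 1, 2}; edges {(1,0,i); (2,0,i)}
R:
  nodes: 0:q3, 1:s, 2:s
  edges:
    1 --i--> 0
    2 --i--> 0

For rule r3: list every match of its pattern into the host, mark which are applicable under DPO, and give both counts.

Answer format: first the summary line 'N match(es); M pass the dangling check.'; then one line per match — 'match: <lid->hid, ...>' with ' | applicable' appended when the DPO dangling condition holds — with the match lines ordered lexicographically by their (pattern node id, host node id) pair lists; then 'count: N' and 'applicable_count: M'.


2 match(es); 2 pass the dangling check.
match: 0->6, 1->1, 2->2, 3->8, 4->13 | applicable
match: 0->6, 1->2, 2->1, 3->13, 4->8 | applicable
count: 2
applicable_count: 2


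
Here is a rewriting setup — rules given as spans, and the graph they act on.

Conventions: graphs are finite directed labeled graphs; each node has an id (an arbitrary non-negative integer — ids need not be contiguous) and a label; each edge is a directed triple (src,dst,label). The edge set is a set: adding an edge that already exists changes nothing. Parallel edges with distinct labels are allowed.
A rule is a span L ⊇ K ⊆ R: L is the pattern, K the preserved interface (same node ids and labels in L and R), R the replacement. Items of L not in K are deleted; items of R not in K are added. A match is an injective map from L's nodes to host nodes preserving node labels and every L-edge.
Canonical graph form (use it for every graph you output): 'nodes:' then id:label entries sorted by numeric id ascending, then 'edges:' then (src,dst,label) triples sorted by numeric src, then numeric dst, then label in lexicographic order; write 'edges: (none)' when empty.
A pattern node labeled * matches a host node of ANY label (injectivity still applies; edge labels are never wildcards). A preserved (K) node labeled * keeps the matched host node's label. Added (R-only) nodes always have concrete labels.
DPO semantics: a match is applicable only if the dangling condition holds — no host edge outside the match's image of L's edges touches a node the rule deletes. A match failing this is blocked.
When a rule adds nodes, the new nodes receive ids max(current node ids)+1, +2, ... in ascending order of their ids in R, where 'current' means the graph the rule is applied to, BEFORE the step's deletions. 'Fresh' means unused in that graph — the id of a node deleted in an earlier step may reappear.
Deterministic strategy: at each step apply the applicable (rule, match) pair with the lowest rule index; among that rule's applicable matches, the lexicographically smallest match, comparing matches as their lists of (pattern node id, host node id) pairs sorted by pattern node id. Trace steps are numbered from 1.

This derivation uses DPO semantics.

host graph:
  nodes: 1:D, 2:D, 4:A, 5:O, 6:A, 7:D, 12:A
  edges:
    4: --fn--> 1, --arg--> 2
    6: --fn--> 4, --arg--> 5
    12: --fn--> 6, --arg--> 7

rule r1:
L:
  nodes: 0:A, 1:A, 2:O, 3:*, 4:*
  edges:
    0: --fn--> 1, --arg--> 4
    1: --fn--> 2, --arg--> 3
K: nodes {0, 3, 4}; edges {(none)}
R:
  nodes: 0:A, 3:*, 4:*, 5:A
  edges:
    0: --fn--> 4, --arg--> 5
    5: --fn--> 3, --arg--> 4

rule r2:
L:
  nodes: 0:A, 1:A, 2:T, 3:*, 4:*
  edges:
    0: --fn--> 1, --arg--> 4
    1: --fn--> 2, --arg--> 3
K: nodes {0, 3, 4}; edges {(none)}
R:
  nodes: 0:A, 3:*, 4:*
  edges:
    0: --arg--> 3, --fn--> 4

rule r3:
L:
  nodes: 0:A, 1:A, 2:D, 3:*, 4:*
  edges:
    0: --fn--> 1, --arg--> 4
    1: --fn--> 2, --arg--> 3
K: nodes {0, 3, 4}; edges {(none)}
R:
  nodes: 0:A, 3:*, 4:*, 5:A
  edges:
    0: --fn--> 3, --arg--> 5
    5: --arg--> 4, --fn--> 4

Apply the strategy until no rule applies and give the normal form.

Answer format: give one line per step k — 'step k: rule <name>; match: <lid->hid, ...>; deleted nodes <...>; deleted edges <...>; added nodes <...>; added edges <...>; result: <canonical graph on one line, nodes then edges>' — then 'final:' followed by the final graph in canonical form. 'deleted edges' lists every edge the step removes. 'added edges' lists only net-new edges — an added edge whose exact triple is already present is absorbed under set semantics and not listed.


step 1: rule r3; match: 0->6, 1->4, 2->1, 3->2, 4->5; deleted nodes 1, 4; deleted edges (4,1,fn); (4,2,arg); (6,4,fn); (6,5,arg); added nodes 13; added edges (6,2,fn); (6,13,arg); (13,5,arg); (13,5,fn); result: nodes: 2:D, 5:O, 6:A, 7:D, 12:A, 13:A edges: (6,2,fn); (6,13,arg); (12,6,fn); (12,7,arg); (13,5,arg); (13,5,fn)
step 2: rule r3; match: 0->12, 1->6, 2->2, 3->13, 4->7; deleted nodes 2, 6; deleted edges (6,2,fn); (6,13,arg); (12,6,fn); (12,7,arg); added nodes 14; added edges (12,13,fn); (12,14,arg); (14,7,arg); (14,7,fn); result: nodes: 5:O, 7:D, 12:A, 13:A, 14:A edges: (12,13,fn); (12,14,arg); (13,5,arg); (13,5,fn); (14,7,arg); (14,7,fn)
final:
nodes: 5:O, 7:D, 12:A, 13:A, 14:A
edges: (12,13,fn); (12,14,arg); (13,5,arg); (13,5,fn); (14,7,arg); (14,7,fn)


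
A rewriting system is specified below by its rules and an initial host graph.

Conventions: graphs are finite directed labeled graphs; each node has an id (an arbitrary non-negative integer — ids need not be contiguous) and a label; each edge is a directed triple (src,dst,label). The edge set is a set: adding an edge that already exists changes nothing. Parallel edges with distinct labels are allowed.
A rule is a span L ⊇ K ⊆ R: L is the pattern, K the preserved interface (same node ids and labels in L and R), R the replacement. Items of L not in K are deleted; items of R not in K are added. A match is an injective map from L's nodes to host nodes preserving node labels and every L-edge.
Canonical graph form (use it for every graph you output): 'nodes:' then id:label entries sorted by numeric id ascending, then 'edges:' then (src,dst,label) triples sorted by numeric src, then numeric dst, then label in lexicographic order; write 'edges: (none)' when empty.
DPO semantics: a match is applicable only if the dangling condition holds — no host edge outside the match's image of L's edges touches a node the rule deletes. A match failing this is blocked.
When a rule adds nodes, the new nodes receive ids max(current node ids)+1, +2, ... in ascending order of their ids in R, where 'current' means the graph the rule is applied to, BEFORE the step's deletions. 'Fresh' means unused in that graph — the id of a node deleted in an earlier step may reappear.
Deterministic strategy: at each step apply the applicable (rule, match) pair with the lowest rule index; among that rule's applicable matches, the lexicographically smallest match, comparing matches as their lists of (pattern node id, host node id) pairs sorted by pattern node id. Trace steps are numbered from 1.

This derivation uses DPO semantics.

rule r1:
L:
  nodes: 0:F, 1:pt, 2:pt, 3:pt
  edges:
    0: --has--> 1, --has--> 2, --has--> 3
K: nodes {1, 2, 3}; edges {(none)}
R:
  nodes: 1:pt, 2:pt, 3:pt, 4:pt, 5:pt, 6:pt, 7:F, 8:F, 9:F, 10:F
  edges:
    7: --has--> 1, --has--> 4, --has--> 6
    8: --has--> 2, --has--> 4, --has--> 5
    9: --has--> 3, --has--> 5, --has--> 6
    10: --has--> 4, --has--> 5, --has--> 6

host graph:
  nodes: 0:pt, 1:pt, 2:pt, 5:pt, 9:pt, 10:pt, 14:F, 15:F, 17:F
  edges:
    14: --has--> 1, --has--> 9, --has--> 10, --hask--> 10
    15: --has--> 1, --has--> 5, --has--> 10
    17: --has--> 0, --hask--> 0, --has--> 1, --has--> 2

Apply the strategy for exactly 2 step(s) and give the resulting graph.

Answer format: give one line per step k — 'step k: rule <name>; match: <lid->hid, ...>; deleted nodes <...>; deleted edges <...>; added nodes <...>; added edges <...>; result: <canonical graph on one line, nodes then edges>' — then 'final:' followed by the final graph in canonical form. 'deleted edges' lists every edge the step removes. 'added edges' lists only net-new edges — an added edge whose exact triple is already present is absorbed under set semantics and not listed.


step 1: rule r1; match: 0->15, 1->1, 2->5, 3->10; deleted nodes 15; deleted edges (15,1,has); (15,5,has); (15,10,has); added nodes 18, 19, 20, 21, 22, 23, 24; added edges (21,1,has); (21,18,has); (21,20,has); (22,5,has); (22,18,has); (22,19,has); (23,10,has); (23,19,has); (23,20,has); (24,18,has); (24,19,has); (24,20,has); result: nodes: 0:pt, 1:pt, 2:pt, 5:pt, 9:pt, 10:pt, 14:F, 17:F, 18:pt, 19:pt, 20:pt, 21:F, 22:F, 23:F, 24:F edges: (14,1,has); (14,9,has); (14,10,has); (14,10,hask); (17,0,has); (17,0,hask); (17,1,has); (17,2,has); (21,1,has); (21,18,has); (21,20,has); (22,5,has); (22,18,has); (22,19,has); (23,10,has); (23,19,has); (23,20,has); (24,18,has); (24,19,has); (24,20,has)
step 2: rule r1; match: 0->21, 1->1, 2->18, 3->20; deleted nodes 21; deleted edges (21,1,has); (21,18,has); (21,20,has); added nodes 25, 26, 27, 28, 29, 30, 31; added edges (28,1,has); (28,25,has); (28,27,has); (29,18,has); (29,25,has); (29,26,has); (30,20,has); (30,26,has); (30,27,has); (31,25,has); (31,26,has); (31,27,has); result: nodes: 0:pt, 1:pt, 2:pt, 5:pt, 9:pt, 10:pt, 14:F, 17:F, 18:pt, 19:pt, 20:pt, 22:F, 23:F, 24:F, 25:pt, 26:pt, 27:pt, 28:F, 29:F, 30:F, 31:F edges: (14,1,has); (14,9,has); (14,10,has); (14,10,hask); (17,0,has); (17,0,hask); (17,1,has); (17,2,has); (22,5,has); (22,18,has); (22,19,has); (23,10,has); (23,19,has); (23,20,has); (24,18,has); (24,19,has); (24,20,has); (28,1,has); (28,25,has); (28,27,has); (29,18,has); (29,25,has); (29,26,has); (30,20,has); (30,26,has); (30,27,has); (31,25,has); (31,26,has); (31,27,has)
final:
nodes: 0:pt, 1:pt, 2:pt, 5:pt, 9:pt, 10:pt, 14:F, 17:F, 18:pt, 19:pt, 20:pt, 22:F, 23:F, 24:F, 25:pt, 26:pt, 27:pt, 28:F, 29:F, 30:F, 31:F
edges: (14,1,has); (14,9,has); (14,10,has); (14,10,hask); (17,0,has); (17,0,hask); (17,1,has); (17,2,has); (22,5,has); (22,18,has); (22,19,has); (23,10,has); (23,19,has); (23,20,has); (24,18,has); (24,19,has); (24,20,has); (28,1,has); (28,25,has); (28,27,has); (29,18,has); (29,25,has); (29,26,has); (30,20,has); (30,26,has); (30,27,has); (31,25,has); (31,26,has); (31,27,has)


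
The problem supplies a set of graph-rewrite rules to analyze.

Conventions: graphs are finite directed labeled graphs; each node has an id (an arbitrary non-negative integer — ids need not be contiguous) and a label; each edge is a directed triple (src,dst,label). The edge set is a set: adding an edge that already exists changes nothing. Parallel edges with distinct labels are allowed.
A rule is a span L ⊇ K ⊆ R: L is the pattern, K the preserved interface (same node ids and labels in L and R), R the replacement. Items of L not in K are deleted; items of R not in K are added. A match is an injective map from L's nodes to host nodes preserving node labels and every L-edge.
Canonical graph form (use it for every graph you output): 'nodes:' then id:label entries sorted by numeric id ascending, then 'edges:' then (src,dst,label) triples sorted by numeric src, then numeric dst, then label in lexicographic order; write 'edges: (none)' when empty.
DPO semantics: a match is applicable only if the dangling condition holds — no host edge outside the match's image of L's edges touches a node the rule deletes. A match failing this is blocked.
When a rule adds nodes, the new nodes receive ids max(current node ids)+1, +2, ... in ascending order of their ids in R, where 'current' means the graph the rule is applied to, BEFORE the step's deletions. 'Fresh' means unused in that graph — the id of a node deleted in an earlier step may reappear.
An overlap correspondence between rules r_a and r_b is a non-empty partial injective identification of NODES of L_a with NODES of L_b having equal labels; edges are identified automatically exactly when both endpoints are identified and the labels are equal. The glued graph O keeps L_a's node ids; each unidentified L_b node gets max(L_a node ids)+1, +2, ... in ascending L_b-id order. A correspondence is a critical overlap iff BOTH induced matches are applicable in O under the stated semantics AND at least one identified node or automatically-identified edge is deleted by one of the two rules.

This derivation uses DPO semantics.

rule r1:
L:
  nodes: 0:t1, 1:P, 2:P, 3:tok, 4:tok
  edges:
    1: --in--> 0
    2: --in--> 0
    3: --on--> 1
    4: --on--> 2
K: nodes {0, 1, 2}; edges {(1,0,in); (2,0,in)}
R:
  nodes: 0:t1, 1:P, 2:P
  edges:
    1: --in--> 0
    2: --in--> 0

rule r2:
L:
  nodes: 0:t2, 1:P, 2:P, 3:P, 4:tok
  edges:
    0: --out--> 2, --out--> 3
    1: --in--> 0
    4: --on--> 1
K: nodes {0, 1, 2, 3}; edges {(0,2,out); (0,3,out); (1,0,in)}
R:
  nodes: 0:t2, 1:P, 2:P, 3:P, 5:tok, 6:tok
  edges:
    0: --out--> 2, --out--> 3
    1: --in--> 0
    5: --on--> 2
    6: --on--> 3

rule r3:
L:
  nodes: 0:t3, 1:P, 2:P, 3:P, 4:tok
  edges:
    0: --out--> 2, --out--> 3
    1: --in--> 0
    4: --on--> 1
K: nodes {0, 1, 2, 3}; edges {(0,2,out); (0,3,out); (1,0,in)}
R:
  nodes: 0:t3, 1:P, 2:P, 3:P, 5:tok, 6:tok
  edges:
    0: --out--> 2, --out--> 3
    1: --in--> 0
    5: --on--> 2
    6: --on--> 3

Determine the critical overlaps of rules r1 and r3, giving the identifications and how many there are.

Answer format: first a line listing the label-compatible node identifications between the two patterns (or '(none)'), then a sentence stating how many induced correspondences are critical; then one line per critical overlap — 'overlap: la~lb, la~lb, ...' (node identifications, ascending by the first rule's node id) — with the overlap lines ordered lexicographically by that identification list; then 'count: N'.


label-compatible node identifications between L(r1) and L(r3): 1~1, 1~2, 1~3, 2~1, 2~2, 2~3, 3~4, 4~4
6 of the induced correspondences are critical overlaps of r1 and r3.
overlap: 1~1, 2~2, 3~4
overlap: 1~1, 2~3, 3~4
overlap: 1~1, 3~4
overlap: 1~2, 2~1, 4~4
overlap: 1~3, 2~1, 4~4
overlap: 2~1, 4~4
count: 6


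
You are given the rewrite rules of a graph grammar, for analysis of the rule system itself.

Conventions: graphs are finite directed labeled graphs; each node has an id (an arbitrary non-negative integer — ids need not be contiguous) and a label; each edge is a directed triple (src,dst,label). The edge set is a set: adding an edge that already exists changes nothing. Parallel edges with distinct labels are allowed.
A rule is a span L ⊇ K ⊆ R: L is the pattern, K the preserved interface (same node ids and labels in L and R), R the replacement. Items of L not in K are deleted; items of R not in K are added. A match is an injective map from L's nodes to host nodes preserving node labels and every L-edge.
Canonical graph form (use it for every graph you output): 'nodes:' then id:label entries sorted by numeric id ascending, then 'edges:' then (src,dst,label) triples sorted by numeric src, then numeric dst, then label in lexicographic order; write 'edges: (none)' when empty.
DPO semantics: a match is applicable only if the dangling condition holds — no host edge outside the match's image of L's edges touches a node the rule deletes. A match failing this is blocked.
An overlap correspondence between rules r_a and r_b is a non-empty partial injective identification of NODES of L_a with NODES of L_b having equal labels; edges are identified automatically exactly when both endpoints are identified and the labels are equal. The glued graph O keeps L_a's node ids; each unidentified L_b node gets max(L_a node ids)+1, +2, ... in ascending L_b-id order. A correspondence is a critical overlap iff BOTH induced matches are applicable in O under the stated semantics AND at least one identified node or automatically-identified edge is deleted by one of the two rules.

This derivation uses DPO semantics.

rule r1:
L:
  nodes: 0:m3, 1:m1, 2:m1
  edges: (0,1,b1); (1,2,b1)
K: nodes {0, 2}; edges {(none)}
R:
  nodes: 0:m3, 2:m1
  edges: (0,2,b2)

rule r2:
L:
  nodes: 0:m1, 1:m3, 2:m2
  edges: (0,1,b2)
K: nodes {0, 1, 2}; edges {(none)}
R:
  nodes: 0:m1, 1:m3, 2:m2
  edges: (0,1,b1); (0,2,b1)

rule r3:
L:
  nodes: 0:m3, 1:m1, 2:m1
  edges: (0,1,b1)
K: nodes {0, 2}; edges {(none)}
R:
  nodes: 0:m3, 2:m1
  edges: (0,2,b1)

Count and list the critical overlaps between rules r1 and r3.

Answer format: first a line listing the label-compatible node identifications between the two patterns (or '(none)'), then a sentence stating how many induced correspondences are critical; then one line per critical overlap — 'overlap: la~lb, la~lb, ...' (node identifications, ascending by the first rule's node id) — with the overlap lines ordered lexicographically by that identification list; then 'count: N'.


label-compatible node identifications between L(r1) and L(r3): 0~0, 1~1, 1~2, 2~1, 2~2
2 of the induced correspondences are critical overlaps of r1 and r3.
overlap: 0~0, 1~2
overlap: 1~2
count: 2


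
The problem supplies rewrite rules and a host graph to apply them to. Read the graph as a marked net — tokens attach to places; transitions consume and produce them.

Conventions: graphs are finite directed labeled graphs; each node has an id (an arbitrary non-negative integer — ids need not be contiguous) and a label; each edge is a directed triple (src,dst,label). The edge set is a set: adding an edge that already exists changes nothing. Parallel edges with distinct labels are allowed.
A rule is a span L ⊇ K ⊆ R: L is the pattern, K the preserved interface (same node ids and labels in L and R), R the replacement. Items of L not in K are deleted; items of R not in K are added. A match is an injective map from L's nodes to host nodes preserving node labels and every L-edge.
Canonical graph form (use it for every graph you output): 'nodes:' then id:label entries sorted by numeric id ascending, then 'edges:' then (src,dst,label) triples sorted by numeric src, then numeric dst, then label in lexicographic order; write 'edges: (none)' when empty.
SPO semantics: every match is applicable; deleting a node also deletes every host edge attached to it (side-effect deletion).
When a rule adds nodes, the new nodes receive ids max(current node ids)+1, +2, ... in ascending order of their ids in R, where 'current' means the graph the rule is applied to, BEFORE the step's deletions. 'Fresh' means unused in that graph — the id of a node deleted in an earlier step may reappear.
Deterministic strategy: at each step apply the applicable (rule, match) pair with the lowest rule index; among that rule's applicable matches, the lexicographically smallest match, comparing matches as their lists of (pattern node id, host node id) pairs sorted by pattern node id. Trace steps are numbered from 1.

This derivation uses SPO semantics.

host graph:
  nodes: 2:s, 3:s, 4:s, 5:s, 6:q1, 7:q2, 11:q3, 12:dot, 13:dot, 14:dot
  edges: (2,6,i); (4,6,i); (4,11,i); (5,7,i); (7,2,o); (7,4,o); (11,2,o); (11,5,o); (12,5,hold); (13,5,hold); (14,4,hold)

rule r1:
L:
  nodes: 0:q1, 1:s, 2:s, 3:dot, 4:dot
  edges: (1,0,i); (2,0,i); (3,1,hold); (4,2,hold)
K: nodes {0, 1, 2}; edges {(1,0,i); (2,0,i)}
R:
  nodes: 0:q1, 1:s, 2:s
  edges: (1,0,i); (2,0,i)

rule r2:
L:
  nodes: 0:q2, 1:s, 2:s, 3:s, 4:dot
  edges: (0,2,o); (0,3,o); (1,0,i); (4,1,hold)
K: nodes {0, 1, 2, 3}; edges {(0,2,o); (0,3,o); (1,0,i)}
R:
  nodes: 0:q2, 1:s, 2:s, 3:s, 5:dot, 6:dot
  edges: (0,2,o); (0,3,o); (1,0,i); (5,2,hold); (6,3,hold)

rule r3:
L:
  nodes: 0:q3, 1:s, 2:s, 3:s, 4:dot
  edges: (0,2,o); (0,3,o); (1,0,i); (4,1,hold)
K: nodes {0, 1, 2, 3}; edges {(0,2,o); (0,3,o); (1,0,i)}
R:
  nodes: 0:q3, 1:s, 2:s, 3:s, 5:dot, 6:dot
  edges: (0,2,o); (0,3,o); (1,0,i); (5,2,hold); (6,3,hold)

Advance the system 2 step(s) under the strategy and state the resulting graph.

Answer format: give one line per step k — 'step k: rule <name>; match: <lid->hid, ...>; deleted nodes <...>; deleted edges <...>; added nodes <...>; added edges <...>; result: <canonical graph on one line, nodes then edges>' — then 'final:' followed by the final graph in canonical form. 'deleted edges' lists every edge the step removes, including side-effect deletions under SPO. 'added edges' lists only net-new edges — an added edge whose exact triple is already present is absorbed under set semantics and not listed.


step 1: rule r2; match: 0->7, 1->5, 2->2, 3->4, 4->12; deleted nodes 12; deleted edges (12,5,hold); added nodes 15, 16; added edges (15,2,hold); (16,4,hold); result: nodes: 2:s, 3:s, 4:s, 5:s, 6:q1, 7:q2, 11:q3, 13:dot, 14:dot, 15:dot, 16:dot edges: (2,6,i); (4,6,i); (4,11,i); (5,7,i); (7,2,o); (7,4,o); (11,2,o); (11,5,o); (13,5,hold); (14,4,hold); (15,2,hold); (16,4,hold)
step 2: rule r1; match: 0->6, 1->2, 2->4, 3->15, 4->14; deleted nodes 14, 15; deleted edges (14,4,hold); (15,2,hold); added nodes (none); added edges (none); result: nodes: 2:s, 3:s, 4:s, 5:s, 6:q1, 7:q2, 11:q3, 13:dot, 16:dot edges: (2,6,i); (4,6,i); (4,11,i); (5,7,i); (7,2,o); (7,4,o); (11,2,o); (11,5,o); (13,5,hold); (16,4,hold)
final:
nodes: 2:s, 3:s, 4:s, 5:s, 6:q1, 7:q2, 11:q3, 13:dot, 16:dot
edges: (2,6,i); (4,6,i); (4,11,i); (5,7,i); (7,2,o); (7,4,o); (11,2,o); (11,5,o); (13,5,hold); (16,4,hold)


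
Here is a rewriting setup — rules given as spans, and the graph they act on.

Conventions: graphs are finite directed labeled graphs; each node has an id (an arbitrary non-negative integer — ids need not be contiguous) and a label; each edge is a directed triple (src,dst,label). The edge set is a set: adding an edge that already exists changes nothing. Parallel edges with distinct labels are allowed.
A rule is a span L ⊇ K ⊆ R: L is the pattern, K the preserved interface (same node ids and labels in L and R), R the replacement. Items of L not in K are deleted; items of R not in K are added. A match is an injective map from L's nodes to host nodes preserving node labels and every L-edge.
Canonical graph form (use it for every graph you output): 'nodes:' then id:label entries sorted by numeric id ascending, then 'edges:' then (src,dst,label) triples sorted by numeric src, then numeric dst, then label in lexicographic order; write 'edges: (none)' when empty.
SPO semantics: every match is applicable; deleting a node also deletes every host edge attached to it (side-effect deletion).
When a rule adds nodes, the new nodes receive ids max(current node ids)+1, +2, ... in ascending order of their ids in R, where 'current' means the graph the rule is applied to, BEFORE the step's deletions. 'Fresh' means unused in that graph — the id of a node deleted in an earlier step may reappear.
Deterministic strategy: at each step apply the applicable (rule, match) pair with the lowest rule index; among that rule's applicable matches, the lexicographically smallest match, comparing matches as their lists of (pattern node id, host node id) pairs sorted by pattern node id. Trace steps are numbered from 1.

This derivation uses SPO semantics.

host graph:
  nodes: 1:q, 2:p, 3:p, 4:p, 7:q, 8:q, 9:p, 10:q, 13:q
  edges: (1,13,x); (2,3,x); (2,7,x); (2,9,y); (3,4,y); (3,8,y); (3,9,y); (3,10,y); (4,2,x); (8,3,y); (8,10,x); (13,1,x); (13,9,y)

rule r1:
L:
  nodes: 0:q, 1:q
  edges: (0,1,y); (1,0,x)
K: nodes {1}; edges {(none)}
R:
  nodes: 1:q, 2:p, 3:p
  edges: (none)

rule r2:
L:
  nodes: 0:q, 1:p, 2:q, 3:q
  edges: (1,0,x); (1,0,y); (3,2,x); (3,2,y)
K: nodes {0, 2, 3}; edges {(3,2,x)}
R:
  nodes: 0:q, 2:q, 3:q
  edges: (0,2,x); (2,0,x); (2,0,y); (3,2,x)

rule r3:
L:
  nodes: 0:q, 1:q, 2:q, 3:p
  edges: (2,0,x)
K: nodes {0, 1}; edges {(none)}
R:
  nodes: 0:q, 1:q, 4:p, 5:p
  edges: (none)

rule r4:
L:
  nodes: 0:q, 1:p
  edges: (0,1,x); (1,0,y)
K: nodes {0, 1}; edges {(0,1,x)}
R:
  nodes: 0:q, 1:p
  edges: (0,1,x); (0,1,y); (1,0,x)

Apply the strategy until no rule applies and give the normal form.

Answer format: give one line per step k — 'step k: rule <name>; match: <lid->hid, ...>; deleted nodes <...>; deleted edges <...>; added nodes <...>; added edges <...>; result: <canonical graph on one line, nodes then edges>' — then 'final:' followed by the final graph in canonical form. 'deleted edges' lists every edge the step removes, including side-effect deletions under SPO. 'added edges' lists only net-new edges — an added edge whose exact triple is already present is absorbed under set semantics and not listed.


step 1: rule r3; match: 0->1, 1->7, 2->13, 3->2; deleted nodes 2, 13; deleted edges (1,13,x); (2,3,x); (2,7,x); (2,9,y); (4,2,x); (13,1,x); (13,9,y); added nodes 14, 15; added edges (none); result: nodes: 1:q, 3:p, 4:p, 7:q, 8:q, 9:p, 10:q, 14:p, 15:p edges: (3,4,y); (3,8,y); (3,9,y); (3,10,y); (8,3,y); (8,10,x)
step 2: rule r3; match: 0->10, 1->1, 2->8, 3->3; deleted nodes 3, 8; deleted edges (3,4,y); (3,8,y); (3,9,y); (3,10,y); (8,3,y); (8,10,x); added nodes 16, 17; added edges (none); result: nodes: 1:q, 4:p, 7:q, 9:p, 10:q, 14:p, 15:p, 16:p, 17:p edges: (none)
final:
nodes: 1:q, 4:p, 7:q, 9:p, 10:q, 14:p, 15:p, 16:p, 17:p
edges: (none)


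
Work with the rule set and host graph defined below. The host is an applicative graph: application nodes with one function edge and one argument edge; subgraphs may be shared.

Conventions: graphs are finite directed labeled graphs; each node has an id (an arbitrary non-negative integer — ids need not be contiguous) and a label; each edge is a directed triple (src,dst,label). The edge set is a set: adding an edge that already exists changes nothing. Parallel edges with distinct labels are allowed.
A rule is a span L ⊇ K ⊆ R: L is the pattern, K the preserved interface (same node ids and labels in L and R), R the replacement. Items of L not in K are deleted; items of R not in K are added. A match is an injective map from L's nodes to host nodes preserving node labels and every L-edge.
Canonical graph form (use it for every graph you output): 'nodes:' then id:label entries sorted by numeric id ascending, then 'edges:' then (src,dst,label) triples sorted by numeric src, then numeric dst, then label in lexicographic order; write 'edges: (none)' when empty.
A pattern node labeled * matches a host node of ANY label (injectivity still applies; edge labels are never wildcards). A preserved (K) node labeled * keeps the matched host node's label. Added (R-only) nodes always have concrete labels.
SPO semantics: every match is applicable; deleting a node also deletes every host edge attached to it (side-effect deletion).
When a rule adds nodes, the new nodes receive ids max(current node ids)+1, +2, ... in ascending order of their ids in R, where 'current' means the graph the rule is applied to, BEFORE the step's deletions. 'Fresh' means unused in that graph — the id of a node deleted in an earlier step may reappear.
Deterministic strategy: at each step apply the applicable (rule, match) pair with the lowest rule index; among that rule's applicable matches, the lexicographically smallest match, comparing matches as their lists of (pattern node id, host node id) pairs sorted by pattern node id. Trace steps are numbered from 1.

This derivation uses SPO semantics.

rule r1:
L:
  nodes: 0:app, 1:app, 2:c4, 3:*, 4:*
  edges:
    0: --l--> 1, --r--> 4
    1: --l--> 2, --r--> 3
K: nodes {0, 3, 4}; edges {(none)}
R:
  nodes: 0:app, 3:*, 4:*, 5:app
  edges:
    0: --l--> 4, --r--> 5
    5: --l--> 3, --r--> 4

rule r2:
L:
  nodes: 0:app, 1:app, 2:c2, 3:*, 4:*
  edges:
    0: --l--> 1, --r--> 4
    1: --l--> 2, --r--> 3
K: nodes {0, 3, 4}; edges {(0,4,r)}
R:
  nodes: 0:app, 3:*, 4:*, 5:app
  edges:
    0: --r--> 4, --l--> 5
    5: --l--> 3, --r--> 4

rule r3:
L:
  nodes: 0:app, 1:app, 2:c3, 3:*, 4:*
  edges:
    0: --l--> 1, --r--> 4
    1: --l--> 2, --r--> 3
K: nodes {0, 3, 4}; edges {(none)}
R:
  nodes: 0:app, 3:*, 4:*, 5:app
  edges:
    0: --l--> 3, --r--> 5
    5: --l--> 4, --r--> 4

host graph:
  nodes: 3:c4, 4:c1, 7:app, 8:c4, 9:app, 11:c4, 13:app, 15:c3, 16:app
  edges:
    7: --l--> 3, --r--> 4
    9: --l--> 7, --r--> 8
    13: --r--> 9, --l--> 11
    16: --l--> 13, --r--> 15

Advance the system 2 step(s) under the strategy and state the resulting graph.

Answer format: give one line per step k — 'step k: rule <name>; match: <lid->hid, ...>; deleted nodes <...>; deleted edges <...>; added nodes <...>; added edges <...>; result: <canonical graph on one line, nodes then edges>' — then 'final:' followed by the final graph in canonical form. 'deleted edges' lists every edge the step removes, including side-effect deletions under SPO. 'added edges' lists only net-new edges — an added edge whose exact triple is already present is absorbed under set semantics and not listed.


step 1: rule r1; match: 0->9, 1->7, 2->3, 3->4, 4->8; deleted nodes 3, 7; deleted edges (7,3,l); (7,4,r); (9,7,l); (9,8,r); added nodes 17; added edges (9,8,l); (9,17,r); (17,4,l); (17,8,r); result: nodes: 4:c1, 8:c4, 9:app, 11:c4, 13:app, 15:c3, 16:app, 17:app edges: (9,8,l); (9,17,r); (13,9,r); (13,11,l); (16,13,l); (16,15,r); (17,4,l); (17,8,r)
step 2: rule r1; match: 0->16, 1->13, 2->11, 3->9, 4->15; deleted nodes 11, 13; deleted edges (13,9,r); (13,11,l); (16,13,l); (16,15,r); added nodes 18; added edges (16,15,l); (16,18,r); (18,9,l); (18,15,r); result: nodes: 4:c1, 8:c4, 9:app, 15:c3, 16:app, 17:app, 18:app edges: (9,8,l); (9,17,r); (16,15,l); (16,18,r); (17,4,l); (17,8,r); (18,9,l); (18,15,r)
final:
nodes: 4:c1, 8:c4, 9:app, 15:c3, 16:app, 17:app, 18:app
edges: (9,8,l); (9,17,r); (16,15,l); (16,18,r); (17,4,l); (17,8,r); (18,9,l); (18,15,r)


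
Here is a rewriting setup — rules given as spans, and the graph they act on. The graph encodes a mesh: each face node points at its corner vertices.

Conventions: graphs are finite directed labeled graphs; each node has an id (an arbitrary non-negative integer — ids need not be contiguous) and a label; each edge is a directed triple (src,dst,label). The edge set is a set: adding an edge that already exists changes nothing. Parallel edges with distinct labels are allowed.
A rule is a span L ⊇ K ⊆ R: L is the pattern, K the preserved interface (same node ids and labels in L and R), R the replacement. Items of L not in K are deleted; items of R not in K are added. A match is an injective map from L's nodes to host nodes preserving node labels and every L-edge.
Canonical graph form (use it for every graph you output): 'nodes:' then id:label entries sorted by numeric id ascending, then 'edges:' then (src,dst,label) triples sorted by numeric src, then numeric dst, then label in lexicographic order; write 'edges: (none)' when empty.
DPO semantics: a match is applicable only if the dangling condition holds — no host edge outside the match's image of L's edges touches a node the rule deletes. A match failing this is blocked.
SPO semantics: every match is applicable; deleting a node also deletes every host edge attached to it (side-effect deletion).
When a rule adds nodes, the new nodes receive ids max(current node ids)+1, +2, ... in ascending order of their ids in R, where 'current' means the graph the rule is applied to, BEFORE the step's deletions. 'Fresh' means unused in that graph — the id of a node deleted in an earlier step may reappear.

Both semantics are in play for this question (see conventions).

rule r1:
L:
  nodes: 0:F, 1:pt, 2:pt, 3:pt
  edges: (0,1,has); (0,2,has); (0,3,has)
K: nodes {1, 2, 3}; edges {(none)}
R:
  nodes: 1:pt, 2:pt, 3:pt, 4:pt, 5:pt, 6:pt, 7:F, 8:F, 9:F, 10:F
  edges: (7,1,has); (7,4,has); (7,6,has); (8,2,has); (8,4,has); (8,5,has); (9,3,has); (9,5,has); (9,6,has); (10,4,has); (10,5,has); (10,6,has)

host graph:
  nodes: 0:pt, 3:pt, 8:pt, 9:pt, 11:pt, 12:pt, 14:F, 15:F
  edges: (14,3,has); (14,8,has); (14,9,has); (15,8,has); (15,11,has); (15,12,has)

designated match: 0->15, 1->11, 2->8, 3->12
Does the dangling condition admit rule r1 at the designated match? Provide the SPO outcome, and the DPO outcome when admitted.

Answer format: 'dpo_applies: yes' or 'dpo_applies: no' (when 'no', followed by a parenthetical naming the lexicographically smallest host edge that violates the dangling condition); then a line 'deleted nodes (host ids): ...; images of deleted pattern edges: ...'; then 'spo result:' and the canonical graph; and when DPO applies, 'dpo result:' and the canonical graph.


dpo_applies: yes
deleted nodes (host ids): 15; images of deleted pattern edges: (15,8,has); (15,11,has); (15,12,has)
spo result:
nodes: 0:pt, 3:pt, 8:pt, 9:pt, 11:pt, 12:pt, 14:F, 16:pt, 17:pt, 18:pt, 19:F, 20:F, 21:F, 22:F
edges: (14,3,has); (14,8,has); (14,9,has); (19,11,has); (19,16,has); (19,18,has); (20,8,has); (20,16,has); (20,17,has); (21,12,has); (21,17,has); (21,18,has); (22,16,has); (22,17,has); (22,18,has)
dpo result:
nodes: 0:pt, 3:pt, 8:pt, 9:pt, 11:pt, 12:pt, 14:F, 16:pt, 17:pt, 18:pt, 19:F, 20:F, 21:F, 22:F
edges: (14,3,has); (14,8,has); (14,9,has); (19,11,has); (19,16,has); (19,18,has); (20,8,has); (20,16,has); (20,17,has); (21,12,has); (21,17,has); (21,18,has); (22,16,has); (22,17,has); (22,18,has)


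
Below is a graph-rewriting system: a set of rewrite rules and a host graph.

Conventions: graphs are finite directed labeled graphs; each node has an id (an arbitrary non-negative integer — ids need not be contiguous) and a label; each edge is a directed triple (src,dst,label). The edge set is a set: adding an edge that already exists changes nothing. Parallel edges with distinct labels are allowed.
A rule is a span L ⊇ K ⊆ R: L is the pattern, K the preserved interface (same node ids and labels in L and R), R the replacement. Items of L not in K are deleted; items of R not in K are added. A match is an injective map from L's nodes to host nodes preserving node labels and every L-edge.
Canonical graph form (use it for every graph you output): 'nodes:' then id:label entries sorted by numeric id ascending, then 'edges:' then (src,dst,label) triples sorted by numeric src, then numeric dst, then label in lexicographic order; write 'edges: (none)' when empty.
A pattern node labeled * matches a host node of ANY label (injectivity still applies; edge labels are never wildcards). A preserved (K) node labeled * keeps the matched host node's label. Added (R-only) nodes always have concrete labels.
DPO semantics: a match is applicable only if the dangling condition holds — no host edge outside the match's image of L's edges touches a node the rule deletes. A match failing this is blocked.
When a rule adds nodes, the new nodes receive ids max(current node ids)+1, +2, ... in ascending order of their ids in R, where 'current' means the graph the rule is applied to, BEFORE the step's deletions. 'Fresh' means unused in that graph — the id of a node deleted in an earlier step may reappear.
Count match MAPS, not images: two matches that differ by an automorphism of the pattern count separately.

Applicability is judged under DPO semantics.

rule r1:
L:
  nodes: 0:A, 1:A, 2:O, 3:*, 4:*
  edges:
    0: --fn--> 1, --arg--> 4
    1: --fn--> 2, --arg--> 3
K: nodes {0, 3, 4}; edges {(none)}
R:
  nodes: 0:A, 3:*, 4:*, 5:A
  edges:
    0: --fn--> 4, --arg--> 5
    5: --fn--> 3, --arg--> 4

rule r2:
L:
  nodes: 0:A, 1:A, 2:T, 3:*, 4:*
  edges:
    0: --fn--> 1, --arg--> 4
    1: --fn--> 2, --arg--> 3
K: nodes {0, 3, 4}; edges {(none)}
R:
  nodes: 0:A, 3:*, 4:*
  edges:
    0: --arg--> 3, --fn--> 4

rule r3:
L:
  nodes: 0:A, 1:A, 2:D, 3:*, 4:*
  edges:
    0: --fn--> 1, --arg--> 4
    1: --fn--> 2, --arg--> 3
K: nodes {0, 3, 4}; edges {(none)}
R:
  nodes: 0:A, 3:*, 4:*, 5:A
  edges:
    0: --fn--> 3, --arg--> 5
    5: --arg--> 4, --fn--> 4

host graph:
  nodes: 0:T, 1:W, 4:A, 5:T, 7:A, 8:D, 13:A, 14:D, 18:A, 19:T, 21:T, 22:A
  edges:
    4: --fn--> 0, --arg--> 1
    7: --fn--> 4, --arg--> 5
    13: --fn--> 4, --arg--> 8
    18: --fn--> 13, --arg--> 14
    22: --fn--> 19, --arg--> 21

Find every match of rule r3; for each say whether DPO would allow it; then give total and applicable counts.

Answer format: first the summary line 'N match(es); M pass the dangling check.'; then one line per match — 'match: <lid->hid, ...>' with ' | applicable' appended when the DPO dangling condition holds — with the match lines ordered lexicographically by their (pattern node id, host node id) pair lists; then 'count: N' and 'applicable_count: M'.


0 match(es); 0 pass the dangling check.
count: 0
applicable_count: 0


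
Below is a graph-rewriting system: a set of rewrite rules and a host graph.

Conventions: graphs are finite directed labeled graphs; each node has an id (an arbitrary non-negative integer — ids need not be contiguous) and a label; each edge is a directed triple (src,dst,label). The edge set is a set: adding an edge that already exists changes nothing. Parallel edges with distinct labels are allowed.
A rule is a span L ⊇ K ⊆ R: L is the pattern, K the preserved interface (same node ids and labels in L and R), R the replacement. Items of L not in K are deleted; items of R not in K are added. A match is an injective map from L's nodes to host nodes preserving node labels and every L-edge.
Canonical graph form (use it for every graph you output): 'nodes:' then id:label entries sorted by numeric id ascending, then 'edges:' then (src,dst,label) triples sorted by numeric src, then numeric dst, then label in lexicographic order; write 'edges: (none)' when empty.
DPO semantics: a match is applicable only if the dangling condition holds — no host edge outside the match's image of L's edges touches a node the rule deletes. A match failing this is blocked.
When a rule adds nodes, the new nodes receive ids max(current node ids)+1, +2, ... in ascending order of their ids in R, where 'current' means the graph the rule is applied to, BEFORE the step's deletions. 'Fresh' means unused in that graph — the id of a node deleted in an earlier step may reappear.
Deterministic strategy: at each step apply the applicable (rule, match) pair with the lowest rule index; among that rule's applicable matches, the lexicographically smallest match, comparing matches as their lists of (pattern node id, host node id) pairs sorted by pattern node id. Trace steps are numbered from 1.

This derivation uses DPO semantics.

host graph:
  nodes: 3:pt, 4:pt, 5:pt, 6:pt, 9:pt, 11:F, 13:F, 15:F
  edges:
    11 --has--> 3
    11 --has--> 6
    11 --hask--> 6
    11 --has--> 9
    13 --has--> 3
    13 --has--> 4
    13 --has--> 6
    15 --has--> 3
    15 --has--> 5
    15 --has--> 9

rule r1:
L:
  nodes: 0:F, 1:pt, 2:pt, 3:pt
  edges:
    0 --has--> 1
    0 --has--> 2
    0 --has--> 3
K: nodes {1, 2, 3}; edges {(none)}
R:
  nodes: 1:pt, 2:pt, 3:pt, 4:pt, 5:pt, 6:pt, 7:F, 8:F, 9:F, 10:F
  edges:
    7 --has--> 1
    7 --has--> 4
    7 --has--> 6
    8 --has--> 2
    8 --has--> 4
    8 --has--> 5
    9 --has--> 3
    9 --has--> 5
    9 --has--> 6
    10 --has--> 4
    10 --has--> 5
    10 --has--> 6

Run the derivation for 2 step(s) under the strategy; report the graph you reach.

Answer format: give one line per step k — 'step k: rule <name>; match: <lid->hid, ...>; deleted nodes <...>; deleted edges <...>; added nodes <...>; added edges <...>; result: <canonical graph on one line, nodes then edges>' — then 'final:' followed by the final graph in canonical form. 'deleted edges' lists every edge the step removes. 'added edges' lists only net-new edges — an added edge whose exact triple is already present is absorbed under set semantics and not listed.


step 1: rule r1; match: 0->13, 1->3, 2->4, 3->6; deleted nodes 13; deleted edges (13,3,has); (13,4,has); (13,6,has); added nodes 16, 17, 18, 19, 20, 21, 22; added edges (19,3,has); (19,16,has); (19,18,has); (20,4,has); (20,16,has); (20,17,has); (21,6,has); (21,17,has); (21,18,has); (22,16,has); (22,17,has); (22,18,has); result: nodes: 3:pt, 4:pt, 5:pt, 6:pt, 9:pt, 11:F, 15:F, 16:pt, 17:pt, 18:pt, 19:F, 20:F, 21:F, 22:F edges: (11,3,has); (11,6,has); (11,6,hask); (11,9,has); (15,3,has); (15,5,has); (15,9,has); (19,3,has); (19,16,has); (19,18,has); (20,4,has); (20,16,has); (20,17,has); (21,6,has); (21,17,has); (21,18,has); (22,16,has); (22,17,has); (22,18,has)
step 2: rule r1; match: 0->15, 1->3, 2->5, 3->9; deleted nodes 15; deleted edges (15,3,has); (15,5,has); (15,9,has); added nodes 23, 24, 25, 26, 27, 28, 29; added edges (26,3,has); (26,23,has); (26,25,has); (27,5,has); (27,23,has); (27,24,has); (28,9,has); (28,24,has); (28,25,has); (29,23,has); (29,24,has); (29,25,has); result: nodes: 3:pt, 4:pt, 5:pt, 6:pt, 9:pt, 11:F, 16:pt, 17:pt, 18:pt, 19:F, 20:F, 21:F, 22:F, 23:pt, 24:pt, 25:pt, 26:F, 27:F, 28:F, 29:F edges: (11,3,has); (11,6,has); (11,6,hask); (11,9,has); (19,3,has); (19,16,has); (19,18,has); (20,4,has); (20,16,has); (20,17,has); (21,6,has); (21,17,has); (21,18,has); (22,16,has); (22,17,has); (22,18,has); (26,3,has); (26,23,has); (26,25,has); (27,5,has); (27,23,has); (27,24,has); (28,9,has); (28,24,has); (28,25,has); (29,23,has); (29,24,has); (29,25,has)
final:
nodes: 3:pt, 4:pt, 5:pt, 6:pt, 9:pt, 11:F, 16:pt, 17:pt, 18:pt, 19:F, 20:F, 21:F, 22:F, 23:pt, 24:pt, 25:pt, 26:F, 27:F, 28:F, 29:F
edges: (11,3,has); (11,6,has); (11,6,hask); (11,9,has); (19,3,has); (19,16,has); (19,18,has); (20,4,has); (20,16,has); (20,17,has); (21,6,has); (21,17,has); (21,18,has); (22,16,has); (22,17,has); (22,18,has); (26,3,has); (26,23,has); (26,25,has); (27,5,has); (27,23,has); (27,24,has); (28,9,has); (28,24,has); (28,25,has); (29,23,has); (29,24,has); (29,25,has)
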